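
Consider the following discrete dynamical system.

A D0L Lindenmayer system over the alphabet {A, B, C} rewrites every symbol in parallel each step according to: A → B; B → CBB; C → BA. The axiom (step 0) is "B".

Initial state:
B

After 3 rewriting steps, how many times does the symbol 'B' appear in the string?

13

[0] B
[1] CBB
[2] BACBBCBB
[3] CBBBBACBBCBBBACBBCBB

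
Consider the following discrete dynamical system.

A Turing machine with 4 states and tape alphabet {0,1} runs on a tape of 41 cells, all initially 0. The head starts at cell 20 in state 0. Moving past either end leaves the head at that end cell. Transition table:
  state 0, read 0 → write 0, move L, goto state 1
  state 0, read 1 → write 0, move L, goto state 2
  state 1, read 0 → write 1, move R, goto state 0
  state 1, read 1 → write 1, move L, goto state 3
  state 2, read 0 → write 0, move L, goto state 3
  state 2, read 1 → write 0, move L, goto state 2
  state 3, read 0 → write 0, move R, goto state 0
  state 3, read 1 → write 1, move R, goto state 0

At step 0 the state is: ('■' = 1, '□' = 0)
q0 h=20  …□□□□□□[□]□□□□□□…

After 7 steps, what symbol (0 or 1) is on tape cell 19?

0

gen 0: q0 h=20  …□□□□□□[□]□□□□□□…
gen 1: q1 h=19  …□□□□□□[□]□□□□□□…
gen 2: q0 h=20  …□□□□□■[□]□□□□□□…
gen 3: q1 h=19  …□□□□□□[■]□□□□□□…
gen 4: q3 h=18  …□□□□□□[□]■□□□□□…
gen 5: q0 h=19  …□□□□□□[■]□□□□□□…
gen 6: q2 h=18  …□□□□□□[□]□□□□□□…
gen 7: q3 h=17  …□□□□□□[□]□□□□□□…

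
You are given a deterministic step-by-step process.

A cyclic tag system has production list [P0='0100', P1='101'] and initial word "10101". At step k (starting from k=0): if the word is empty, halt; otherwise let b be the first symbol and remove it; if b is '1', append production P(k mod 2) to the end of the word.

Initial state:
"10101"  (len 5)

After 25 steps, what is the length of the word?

gen 0: "10101"  (len 5)
gen 1: "01010100"  (len 8)
gen 2: "1010100"  (len 7)
gen 3: "0101000100"  (len 10)
gen 4: "101000100"  (len 9)
gen 5: "010001000100"  (len 12)
gen 6: "10001000100"  (len 11)
gen 7: "00010001000100"  (len 14)
gen 8: "0010001000100"  (len 13)
gen 9: "010001000100"  (len 12)
gen 10: "10001000100"  (len 11)
gen 11: "00010001000100"  (len 14)
gen 12: "0010001000100"  (len 13)
gen 13: "010001000100"  (len 12)
gen 14: "10001000100"  (len 11)
gen 15: "00010001000100"  (len 14)
gen 16: "0010001000100"  (len 13)
gen 17: "010001000100"  (len 12)
gen 18: "10001000100"  (len 11)
gen 19: "00010001000100"  (len 14)
gen 20: "0010001000100"  (len 13)
gen 21: "010001000100"  (len 12)
gen 22: "10001000100"  (len 11)
gen 23: "00010001000100"  (len 14)
gen 24: "0010001000100"  (len 13)
gen 25: "010001000100"  (len 12)

12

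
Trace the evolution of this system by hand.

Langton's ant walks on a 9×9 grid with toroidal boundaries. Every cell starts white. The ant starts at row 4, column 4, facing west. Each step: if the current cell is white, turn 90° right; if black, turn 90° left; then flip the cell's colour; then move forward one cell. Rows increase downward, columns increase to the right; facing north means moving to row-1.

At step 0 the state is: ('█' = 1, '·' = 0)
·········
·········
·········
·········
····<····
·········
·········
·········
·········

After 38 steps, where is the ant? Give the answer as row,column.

[0] ·········
·········
·········
·········
····<····
·········
·········
·········
·········
[1] ·········
·········
·········
····^····
····█····
·········
·········
·········
·········
[2] ·········
·········
·········
····█>···
····█····
·········
·········
·········
·········
[3] ·········
·········
·········
····██···
····█v···
·········
·········
·········
·········
[4] ·········
·········
·········
····██···
····<█···
·········
·········
·········
·········
[5] ·········
·········
·········
····██···
·····█···
····v····
·········
·········
·········
[6] ·········
·········
·········
····██···
·····█···
···<█····
·········
·········
·········
[7] ·········
·········
·········
····██···
···^·█···
···██····
·········
·········
·········
[8] ·········
·········
·········
····██···
···█>█···
···██····
·········
·········
·········
[9] ·········
·········
·········
····██···
···███···
···█v····
·········
·········
·········
[10] ·········
·········
·········
····██···
···███···
···█·>···
·········
·········
·········
[11] ·········
·········
·········
····██···
···███···
···█·█···
·····v···
·········
·········
[12] ·········
·········
·········
····██···
···███···
···█·█···
····<█···
·········
·········
[13] ·········
·········
·········
····██···
···███···
···█^█···
····██···
·········
·········
[14] ·········
·········
·········
····██···
···███···
···██>···
····██···
·········
·········
[15] ·········
·········
·········
····██···
···██^···
···██····
····██···
·········
·········
[16] ·········
·········
·········
····██···
···█<····
···██····
····██···
·········
·········
[17] ·········
·········
·········
····██···
···█·····
···█v····
····██···
·········
·········
[18] ·········
·········
·········
····██···
···█·····
···█·>···
····██···
·········
·········
[19] ·········
·········
·········
····██···
···█·····
···█·█···
····█v···
·········
·········
[20] ·········
·········
·········
····██···
···█·····
···█·█···
····█·>··
·········
·········
[21] ·········
·········
·········
····██···
···█·····
···█·█···
····█·█··
······v··
·········
[22] ·········
·········
·········
····██···
···█·····
···█·█···
····█·█··
·····<█··
·········
[23] ·········
·········
·········
····██···
···█·····
···█·█···
····█^█··
·····██··
·········
[24] ·········
·········
·········
····██···
···█·····
···█·█···
····██>··
·····██··
·········
[25] ·········
·········
·········
····██···
···█·····
···█·█^··
····██···
·····██··
·········
[26] ·········
·········
·········
····██···
···█·····
···█·██>·
····██···
·····██··
·········
[27] ·········
·········
·········
····██···
···█·····
···█·███·
····██·v·
·····██··
·········
[28] ·········
·········
·········
····██···
···█·····
···█·███·
····██<█·
·····██··
·········
[29] ·········
·········
·········
····██···
···█·····
···█·█^█·
····████·
·····██··
·········
[30] ·········
·········
·········
····██···
···█·····
···█·<·█·
····████·
·····██··
·········
[31] ·········
·········
·········
····██···
···█·····
···█···█·
····█v██·
·····██··
·········
[32] ·········
·········
·········
····██···
···█·····
···█···█·
····█·>█·
·····██··
·········
[33] ·········
·········
·········
····██···
···█·····
···█··^█·
····█··█·
·····██··
·········
[34] ·········
·········
·········
····██···
···█·····
···█··█>·
····█··█·
·····██··
·········
[35] ·········
·········
·········
····██···
···█···^·
···█··█··
····█··█·
·····██··
·········
[36] ·········
·········
·········
····██···
···█···█>
···█··█··
····█··█·
·····██··
·········
[37] ·········
·········
·········
····██···
···█···██
···█··█·v
····█··█·
·····██··
·········
[38] ·········
·········
·········
····██···
···█···██
···█··█<█
····█··█·
·····██··
·········

5,7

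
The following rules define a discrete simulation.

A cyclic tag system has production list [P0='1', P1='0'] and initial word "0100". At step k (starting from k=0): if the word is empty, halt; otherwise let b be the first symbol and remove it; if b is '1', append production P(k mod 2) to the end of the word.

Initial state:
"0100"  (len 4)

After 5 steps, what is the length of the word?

gen 0: "0100"  (len 4)
gen 1: "100"  (len 3)
gen 2: "000"  (len 3)
gen 3: "00"  (len 2)
gen 4: "0"  (len 1)
gen 5: (halted — word empty)

0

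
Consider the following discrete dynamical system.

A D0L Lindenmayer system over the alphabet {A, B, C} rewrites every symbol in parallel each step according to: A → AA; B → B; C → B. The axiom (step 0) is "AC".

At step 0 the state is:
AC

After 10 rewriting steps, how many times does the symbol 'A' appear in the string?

[0] AC
[1] AAB
[2] AAAAB
[3] AAAAAAAAB
[4] AAAAAAAAAAAAAAAAB
[5] AAAAAAAAAAAAAAAAAAAAAAAAAAAAAAAAB
[6] AAAAAAAAAAAAAAAAAAAAAAAAAAAAAAAAAAAAAAAAAAAAAAAAAAAAAAAAAAAAAAAAB
[7] AAAAAAAAAAAAAAAAAAAAAAAAAAAAAAAAAAAAAAAAAAAAAAAAAAAAAAAAAA…AAAAAAAAAAAAAAAAAAAAAAAAAAAAAAAAAAAAAAAAAAAAAAAAAAAAAAAAAB  (len 129)
[8] AAAAAAAAAAAAAAAAAAAAAAAAAAAAAAAAAAAAAAAAAAAAAAAAAAAAAAAAAA…AAAAAAAAAAAAAAAAAAAAAAAAAAAAAAAAAAAAAAAAAAAAAAAAAAAAAAAAAB  (len 257)
[9] AAAAAAAAAAAAAAAAAAAAAAAAAAAAAAAAAAAAAAAAAAAAAAAAAAAAAAAAAA…AAAAAAAAAAAAAAAAAAAAAAAAAAAAAAAAAAAAAAAAAAAAAAAAAAAAAAAAAB  (len 513)
[10] AAAAAAAAAAAAAAAAAAAAAAAAAAAAAAAAAAAAAAAAAAAAAAAAAAAAAAAAAA…AAAAAAAAAAAAAAAAAAAAAAAAAAAAAAAAAAAAAAAAAAAAAAAAAAAAAAAAAB  (len 1025)

1024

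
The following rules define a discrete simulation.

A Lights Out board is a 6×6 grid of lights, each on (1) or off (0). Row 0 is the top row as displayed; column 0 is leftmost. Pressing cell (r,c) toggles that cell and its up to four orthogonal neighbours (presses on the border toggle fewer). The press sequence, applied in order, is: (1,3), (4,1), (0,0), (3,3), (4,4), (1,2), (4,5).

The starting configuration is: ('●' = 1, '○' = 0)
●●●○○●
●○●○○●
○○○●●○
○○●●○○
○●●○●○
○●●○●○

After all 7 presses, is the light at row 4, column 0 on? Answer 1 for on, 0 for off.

1

gen 0: ●●●○○●
●○●○○●
○○○●●○
○○●●○○
○●●○●○
○●●○●○
gen 1: ●●●●○●
●○○●●●
○○○○●○
○○●●○○
○●●○●○
○●●○●○
gen 2: ●●●●○●
●○○●●●
○○○○●○
○●●●○○
●○○○●○
○○●○●○
gen 3: ○○●●○●
○○○●●●
○○○○●○
○●●●○○
●○○○●○
○○●○●○
gen 4: ○○●●○●
○○○●●●
○○○●●○
○●○○●○
●○○●●○
○○●○●○
gen 5: ○○●●○●
○○○●●●
○○○●●○
○●○○○○
●○○○○●
○○●○○○
gen 6: ○○○●○●
○●●○●●
○○●●●○
○●○○○○
●○○○○●
○○●○○○
gen 7: ○○○●○●
○●●○●●
○○●●●○
○●○○○●
●○○○●○
○○●○○●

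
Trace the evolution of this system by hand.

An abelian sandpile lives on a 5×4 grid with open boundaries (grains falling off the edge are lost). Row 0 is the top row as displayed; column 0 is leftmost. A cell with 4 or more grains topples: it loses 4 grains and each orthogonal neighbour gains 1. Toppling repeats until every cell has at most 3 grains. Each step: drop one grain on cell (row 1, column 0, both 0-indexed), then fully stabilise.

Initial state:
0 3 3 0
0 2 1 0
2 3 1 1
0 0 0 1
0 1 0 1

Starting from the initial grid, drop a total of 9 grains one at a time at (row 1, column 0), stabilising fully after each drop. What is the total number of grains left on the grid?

k=0  0 3 3 0
0 2 1 0
2 3 1 1
0 0 0 1
0 1 0 1
k=1  0 3 3 0
1 2 1 0
2 3 1 1
0 0 0 1
0 1 0 1
k=2  0 3 3 0
2 2 1 0
2 3 1 1
0 0 0 1
0 1 0 1
k=3  0 3 3 0
3 2 1 0
2 3 1 1
0 0 0 1
0 1 0 1
k=4  1 3 3 0
0 3 1 0
3 3 1 1
0 0 0 1
0 1 0 1
k=5  1 3 3 0
1 3 1 0
3 3 1 1
0 0 0 1
0 1 0 1
k=6  1 3 3 0
2 3 1 0
3 3 1 1
0 0 0 1
0 1 0 1
k=7  1 3 3 0
3 3 1 0
3 3 1 1
0 0 0 1
0 1 0 1
k=8  3 1 0 1
2 2 3 0
1 1 2 1
1 1 0 1
0 1 0 1
k=9  3 1 0 1
3 2 3 0
1 1 2 1
1 1 0 1
0 1 0 1

23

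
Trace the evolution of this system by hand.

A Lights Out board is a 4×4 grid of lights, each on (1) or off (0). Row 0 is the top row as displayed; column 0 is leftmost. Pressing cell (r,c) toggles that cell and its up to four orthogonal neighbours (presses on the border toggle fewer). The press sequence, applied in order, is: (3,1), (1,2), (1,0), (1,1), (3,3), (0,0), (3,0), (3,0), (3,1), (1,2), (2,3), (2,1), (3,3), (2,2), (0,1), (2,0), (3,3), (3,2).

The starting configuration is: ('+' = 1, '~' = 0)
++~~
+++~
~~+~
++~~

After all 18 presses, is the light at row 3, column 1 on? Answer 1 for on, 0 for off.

k=0  ++~~
+++~
~~+~
++~~
k=1  ++~~
+++~
~++~
~~+~
k=2  +++~
+~~+
~+~~
~~+~
k=3  ~++~
~+~+
++~~
~~+~
k=4  ~~+~
+~++
+~~~
~~+~
k=5  ~~+~
+~++
+~~+
~~~+
k=6  +++~
~~++
+~~+
~~~+
k=7  +++~
~~++
~~~+
++~+
k=8  +++~
~~++
+~~+
~~~+
k=9  +++~
~~++
++~+
++++
k=10  ++~~
~+~~
++++
++++
k=11  ++~~
~+~+
++~~
+++~
k=12  ++~~
~~~+
~~+~
+~+~
k=13  ++~~
~~~+
~~++
+~~+
k=14  ++~~
~~++
~+~~
+~++
k=15  ~~+~
~+++
~+~~
+~++
k=16  ~~+~
++++
+~~~
~~++
k=17  ~~+~
++++
+~~+
~~~~
k=18  ~~+~
++++
+~++
~+++

1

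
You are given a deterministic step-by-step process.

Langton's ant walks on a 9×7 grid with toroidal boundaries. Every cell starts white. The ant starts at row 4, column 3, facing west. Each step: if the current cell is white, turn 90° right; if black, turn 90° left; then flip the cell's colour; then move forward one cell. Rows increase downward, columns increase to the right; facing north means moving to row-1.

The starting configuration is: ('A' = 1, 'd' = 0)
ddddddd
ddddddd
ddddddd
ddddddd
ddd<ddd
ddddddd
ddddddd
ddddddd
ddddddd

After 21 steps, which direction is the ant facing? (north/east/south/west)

south

[0] ddddddd
ddddddd
ddddddd
ddddddd
ddd<ddd
ddddddd
ddddddd
ddddddd
ddddddd
[1] ddddddd
ddddddd
ddddddd
ddd^ddd
dddAddd
ddddddd
ddddddd
ddddddd
ddddddd
[2] ddddddd
ddddddd
ddddddd
dddA>dd
dddAddd
ddddddd
ddddddd
ddddddd
ddddddd
[3] ddddddd
ddddddd
ddddddd
dddAAdd
dddAvdd
ddddddd
ddddddd
ddddddd
ddddddd
[4] ddddddd
ddddddd
ddddddd
dddAAdd
ddd<Add
ddddddd
ddddddd
ddddddd
ddddddd
[5] ddddddd
ddddddd
ddddddd
dddAAdd
ddddAdd
dddvddd
ddddddd
ddddddd
ddddddd
[6] ddddddd
ddddddd
ddddddd
dddAAdd
ddddAdd
dd<Addd
ddddddd
ddddddd
ddddddd
[7] ddddddd
ddddddd
ddddddd
dddAAdd
dd^dAdd
ddAAddd
ddddddd
ddddddd
ddddddd
[8] ddddddd
ddddddd
ddddddd
dddAAdd
ddA>Add
ddAAddd
ddddddd
ddddddd
ddddddd
[9] ddddddd
ddddddd
ddddddd
dddAAdd
ddAAAdd
ddAvddd
ddddddd
ddddddd
ddddddd
[10] ddddddd
ddddddd
ddddddd
dddAAdd
ddAAAdd
ddAd>dd
ddddddd
ddddddd
ddddddd
[11] ddddddd
ddddddd
ddddddd
dddAAdd
ddAAAdd
ddAdAdd
ddddvdd
ddddddd
ddddddd
[12] ddddddd
ddddddd
ddddddd
dddAAdd
ddAAAdd
ddAdAdd
ddd<Add
ddddddd
ddddddd
[13] ddddddd
ddddddd
ddddddd
dddAAdd
ddAAAdd
ddA^Add
dddAAdd
ddddddd
ddddddd
[14] ddddddd
ddddddd
ddddddd
dddAAdd
ddAAAdd
ddAA>dd
dddAAdd
ddddddd
ddddddd
[15] ddddddd
ddddddd
ddddddd
dddAAdd
ddAA^dd
ddAAddd
dddAAdd
ddddddd
ddddddd
[16] ddddddd
ddddddd
ddddddd
dddAAdd
ddA<ddd
ddAAddd
dddAAdd
ddddddd
ddddddd
[17] ddddddd
ddddddd
ddddddd
dddAAdd
ddAdddd
ddAvddd
dddAAdd
ddddddd
ddddddd
[18] ddddddd
ddddddd
ddddddd
dddAAdd
ddAdddd
ddAd>dd
dddAAdd
ddddddd
ddddddd
[19] ddddddd
ddddddd
ddddddd
dddAAdd
ddAdddd
ddAdAdd
dddAvdd
ddddddd
ddddddd
[20] ddddddd
ddddddd
ddddddd
dddAAdd
ddAdddd
ddAdAdd
dddAd>d
ddddddd
ddddddd
[21] ddddddd
ddddddd
ddddddd
dddAAdd
ddAdddd
ddAdAdd
dddAdAd
dddddvd
ddddddd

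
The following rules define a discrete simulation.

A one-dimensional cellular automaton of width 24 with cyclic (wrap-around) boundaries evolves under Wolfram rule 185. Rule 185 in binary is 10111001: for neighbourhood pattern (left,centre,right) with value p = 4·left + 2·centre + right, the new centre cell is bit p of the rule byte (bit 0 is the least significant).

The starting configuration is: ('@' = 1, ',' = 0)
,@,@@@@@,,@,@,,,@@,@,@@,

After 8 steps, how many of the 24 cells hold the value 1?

gen 0: ,@,@@@@@,,@,@,,,@@,@,@@,
gen 1: ,,@@@@@,@,,@,@@,@,@,@@,@
gen 2: @,@@@@,@,@,,@@,@,@,@@,@,
gen 3: ,@@@@,@,@,@,@,@,@,@@,@,@
gen 4: @@@@,@,@,@,@,@,@,@@,@,@,
gen 5: @@@,@,@,@,@,@,@,@@,@,@,@
gen 6: @@,@,@,@,@,@,@,@@,@,@,@@
gen 7: @,@,@,@,@,@,@,@@,@,@,@@@
gen 8: ,@,@,@,@,@,@,@@,@,@,@@@@

14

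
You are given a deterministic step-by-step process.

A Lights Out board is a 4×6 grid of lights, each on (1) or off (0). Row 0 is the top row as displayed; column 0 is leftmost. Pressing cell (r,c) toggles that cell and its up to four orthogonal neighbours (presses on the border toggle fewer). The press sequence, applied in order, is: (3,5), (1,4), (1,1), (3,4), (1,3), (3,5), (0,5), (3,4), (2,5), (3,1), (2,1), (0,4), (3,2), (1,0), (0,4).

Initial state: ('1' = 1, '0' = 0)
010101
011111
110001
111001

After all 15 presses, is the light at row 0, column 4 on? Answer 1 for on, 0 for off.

step 0: 010101
011111
110001
111001
step 1: 010101
011111
110000
111010
step 2: 010111
011000
110010
111010
step 3: 000111
100000
100010
111010
step 4: 000111
100000
100000
111101
step 5: 000011
101110
100100
111101
step 6: 000011
101110
100101
111110
step 7: 000000
101111
100101
111110
step 8: 000000
101111
100111
111001
step 9: 000000
101110
100100
111000
step 10: 000000
101110
110100
000000
step 11: 000000
111110
001100
010000
step 12: 000111
111100
001100
010000
step 13: 000111
111100
000100
001100
step 14: 100111
001100
100100
001100
step 15: 100000
001110
100100
001100

0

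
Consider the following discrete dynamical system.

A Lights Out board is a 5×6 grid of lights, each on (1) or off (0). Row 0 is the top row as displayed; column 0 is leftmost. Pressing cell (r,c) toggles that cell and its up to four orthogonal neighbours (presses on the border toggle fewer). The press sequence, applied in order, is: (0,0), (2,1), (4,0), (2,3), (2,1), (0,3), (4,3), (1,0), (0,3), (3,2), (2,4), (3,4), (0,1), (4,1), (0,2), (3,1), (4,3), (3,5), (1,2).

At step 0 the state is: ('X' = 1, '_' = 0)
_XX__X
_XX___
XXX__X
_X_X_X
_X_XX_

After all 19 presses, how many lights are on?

11

0) _XX__X
_XX___
XXX__X
_X_X_X
_X_XX_
1) X_X__X
XXX___
XXX__X
_X_X_X
_X_XX_
2) X_X__X
X_X___
_____X
___X_X
_X_XX_
3) X_X__X
X_X___
_____X
X__X_X
X__XX_
4) X_X__X
X_XX__
__XXXX
X____X
X__XX_
5) X_X__X
XXXX__
XX_XXX
XX___X
X__XX_
6) X__XXX
XXX___
XX_XXX
XX___X
X__XX_
7) X__XXX
XXX___
XX_XXX
XX_X_X
X_X___
8) ___XXX
__X___
_X_XXX
XX_X_X
X_X___
9) __X__X
__XX__
_X_XXX
XX_X_X
X_X___
10) __X__X
__XX__
_XXXXX
X_X__X
X_____
11) __X__X
__XXX_
_XX___
X_X_XX
X_____
12) __X__X
__XXX_
_XX_X_
X_XX__
X___X_
13) XX___X
_XXXX_
_XX_X_
X_XX__
X___X_
14) XX___X
_XXXX_
_XX_X_
XXXX__
_XX_X_
15) X_XX_X
_X_XX_
_XX_X_
XXXX__
_XX_X_
16) X_XX_X
_X_XX_
__X_X_
___X__
__X_X_
17) X_XX_X
_X_XX_
__X_X_
______
___X__
18) X_XX_X
_X_XX_
__X_XX
____XX
___X_X
19) X__X_X
__X_X_
____XX
____XX
___X_X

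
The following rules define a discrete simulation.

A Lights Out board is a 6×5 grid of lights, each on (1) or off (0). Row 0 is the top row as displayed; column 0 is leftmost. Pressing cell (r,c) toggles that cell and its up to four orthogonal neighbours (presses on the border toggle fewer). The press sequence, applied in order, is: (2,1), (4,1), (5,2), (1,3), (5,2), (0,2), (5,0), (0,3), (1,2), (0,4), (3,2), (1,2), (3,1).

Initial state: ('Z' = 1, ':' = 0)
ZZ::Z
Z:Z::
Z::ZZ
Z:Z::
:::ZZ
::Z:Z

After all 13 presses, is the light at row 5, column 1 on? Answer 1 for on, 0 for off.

k=0  ZZ::Z
Z:Z::
Z::ZZ
Z:Z::
:::ZZ
::Z:Z
k=1  ZZ::Z
ZZZ::
:ZZZZ
ZZZ::
:::ZZ
::Z:Z
k=2  ZZ::Z
ZZZ::
:ZZZZ
Z:Z::
ZZZZZ
:ZZ:Z
k=3  ZZ::Z
ZZZ::
:ZZZZ
Z:Z::
ZZ:ZZ
:::ZZ
k=4  ZZ:ZZ
ZZ:ZZ
:ZZ:Z
Z:Z::
ZZ:ZZ
:::ZZ
k=5  ZZ:ZZ
ZZ:ZZ
:ZZ:Z
Z:Z::
ZZZZZ
:ZZ:Z
k=6  Z:Z:Z
ZZZZZ
:ZZ:Z
Z:Z::
ZZZZZ
:ZZ:Z
k=7  Z:Z:Z
ZZZZZ
:ZZ:Z
Z:Z::
:ZZZZ
Z:Z:Z
k=8  Z::Z:
ZZZ:Z
:ZZ:Z
Z:Z::
:ZZZZ
Z:Z:Z
k=9  Z:ZZ:
Z::ZZ
:Z::Z
Z:Z::
:ZZZZ
Z:Z:Z
k=10  Z:Z:Z
Z::Z:
:Z::Z
Z:Z::
:ZZZZ
Z:Z:Z
k=11  Z:Z:Z
Z::Z:
:ZZ:Z
ZZ:Z:
:Z:ZZ
Z:Z:Z
k=12  Z:::Z
ZZZ::
:Z::Z
ZZ:Z:
:Z:ZZ
Z:Z:Z
k=13  Z:::Z
ZZZ::
::::Z
::ZZ:
:::ZZ
Z:Z:Z

0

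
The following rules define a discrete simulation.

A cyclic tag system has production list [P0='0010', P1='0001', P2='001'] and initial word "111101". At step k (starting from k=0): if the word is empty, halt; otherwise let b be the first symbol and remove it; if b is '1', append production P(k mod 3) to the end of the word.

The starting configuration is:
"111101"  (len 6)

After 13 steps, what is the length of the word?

[0] "111101"  (len 6)
[1] "111010010"  (len 9)
[2] "110100100001"  (len 12)
[3] "10100100001001"  (len 14)
[4] "01001000010010010"  (len 17)
[5] "1001000010010010"  (len 16)
[6] "001000010010010001"  (len 18)
[7] "01000010010010001"  (len 17)
[8] "1000010010010001"  (len 16)
[9] "000010010010001001"  (len 18)
[10] "00010010010001001"  (len 17)
[11] "0010010010001001"  (len 16)
[12] "010010010001001"  (len 15)
[13] "10010010001001"  (len 14)

14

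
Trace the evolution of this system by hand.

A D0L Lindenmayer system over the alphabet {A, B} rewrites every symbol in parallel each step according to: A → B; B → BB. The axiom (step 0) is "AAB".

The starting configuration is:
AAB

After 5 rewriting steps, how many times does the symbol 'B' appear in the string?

64

k=0  AAB
k=1  BBBB
k=2  BBBBBBBB
k=3  BBBBBBBBBBBBBBBB
k=4  BBBBBBBBBBBBBBBBBBBBBBBBBBBBBBBB
k=5  BBBBBBBBBBBBBBBBBBBBBBBBBBBBBBBBBBBBBBBBBBBBBBBBBBBBBBBBBBBBBBBB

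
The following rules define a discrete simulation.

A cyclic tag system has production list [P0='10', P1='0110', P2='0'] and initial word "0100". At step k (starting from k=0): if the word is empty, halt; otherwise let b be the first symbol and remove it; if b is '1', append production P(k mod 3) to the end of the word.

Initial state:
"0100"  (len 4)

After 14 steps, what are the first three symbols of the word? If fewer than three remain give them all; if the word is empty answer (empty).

(empty)

t=0: "0100"  (len 4)
t=1: "100"  (len 3)
t=2: "000110"  (len 6)
t=3: "00110"  (len 5)
t=4: "0110"  (len 4)
t=5: "110"  (len 3)
t=6: "100"  (len 3)
t=7: "0010"  (len 4)
t=8: "010"  (len 3)
t=9: "10"  (len 2)
t=10: "010"  (len 3)
t=11: "10"  (len 2)
t=12: "00"  (len 2)
t=13: "0"  (len 1)
t=14: (halted — word empty)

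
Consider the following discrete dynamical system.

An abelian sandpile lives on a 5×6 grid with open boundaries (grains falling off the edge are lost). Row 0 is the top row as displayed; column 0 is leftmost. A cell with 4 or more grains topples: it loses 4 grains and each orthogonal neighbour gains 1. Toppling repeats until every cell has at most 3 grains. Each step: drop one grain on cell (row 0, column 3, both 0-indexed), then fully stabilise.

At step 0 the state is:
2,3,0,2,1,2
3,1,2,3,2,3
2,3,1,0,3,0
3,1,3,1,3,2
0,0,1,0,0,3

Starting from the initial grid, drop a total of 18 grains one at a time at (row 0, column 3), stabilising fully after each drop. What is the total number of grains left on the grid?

54

step 0: 2,3,0,2,1,2
3,1,2,3,2,3
2,3,1,0,3,0
3,1,3,1,3,2
0,0,1,0,0,3
step 1: 2,3,0,3,1,2
3,1,2,3,2,3
2,3,1,0,3,0
3,1,3,1,3,2
0,0,1,0,0,3
step 2: 2,3,1,1,2,2
3,1,3,0,3,3
2,3,1,1,3,0
3,1,3,1,3,2
0,0,1,0,0,3
step 3: 2,3,1,2,2,2
3,1,3,0,3,3
2,3,1,1,3,0
3,1,3,1,3,2
0,0,1,0,0,3
step 4: 2,3,1,3,2,2
3,1,3,0,3,3
2,3,1,1,3,0
3,1,3,1,3,2
0,0,1,0,0,3
step 5: 2,3,2,0,3,2
3,1,3,1,3,3
2,3,1,1,3,0
3,1,3,1,3,2
0,0,1,0,0,3
step 6: 2,3,2,1,3,2
3,1,3,1,3,3
2,3,1,1,3,0
3,1,3,1,3,2
0,0,1,0,0,3
step 7: 2,3,2,2,3,2
3,1,3,1,3,3
2,3,1,1,3,0
3,1,3,1,3,2
0,0,1,0,0,3
step 8: 2,3,2,3,3,2
3,1,3,1,3,3
2,3,1,1,3,0
3,1,3,1,3,2
0,0,1,0,0,3
step 9: 2,3,3,1,2,0
3,1,3,3,2,1
2,3,1,2,1,2
3,1,3,2,0,3
0,0,1,0,1,3
step 10: 2,3,3,2,2,0
3,1,3,3,2,1
2,3,1,2,1,2
3,1,3,2,0,3
0,0,1,0,1,3
step 11: 2,3,3,3,2,0
3,1,3,3,2,1
2,3,1,2,1,2
3,1,3,2,0,3
0,0,1,0,1,3
step 12: 3,0,2,2,3,0
3,3,1,1,3,1
2,3,2,3,1,2
3,1,3,2,0,3
0,0,1,0,1,3
step 13: 3,0,2,3,3,0
3,3,1,1,3,1
2,3,2,3,1,2
3,1,3,2,0,3
0,0,1,0,1,3
step 14: 3,0,3,1,1,1
3,3,1,3,0,2
2,3,2,3,2,2
3,1,3,2,0,3
0,0,1,0,1,3
step 15: 3,0,3,2,1,1
3,3,1,3,0,2
2,3,2,3,2,2
3,1,3,2,0,3
0,0,1,0,1,3
step 16: 3,0,3,3,1,1
3,3,1,3,0,2
2,3,2,3,2,2
3,1,3,2,0,3
0,0,1,0,1,3
step 17: 3,1,0,2,2,1
3,3,3,1,1,2
2,3,3,0,3,2
3,1,3,3,0,3
0,0,1,0,1,3
step 18: 3,1,0,3,2,1
3,3,3,1,1,2
2,3,3,0,3,2
3,1,3,3,0,3
0,0,1,0,1,3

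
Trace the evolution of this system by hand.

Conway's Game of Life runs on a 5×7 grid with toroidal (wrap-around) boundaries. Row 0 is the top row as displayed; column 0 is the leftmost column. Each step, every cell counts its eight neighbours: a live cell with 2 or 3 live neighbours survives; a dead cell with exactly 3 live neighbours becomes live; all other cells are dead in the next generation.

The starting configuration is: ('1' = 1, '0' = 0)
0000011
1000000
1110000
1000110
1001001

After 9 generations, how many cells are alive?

2

k=0  0000011
1000000
1110000
1000110
1001001
k=1  0000010
1000000
1000000
0011110
1000000
k=2  0000001
0000001
0101101
0101101
0001011
k=3  1000001
0000001
0001101
0000001
0011001
k=4  1000011
0000001
1000001
1010101
0000011
k=5  1000000
0000000
0100000
0100000
0100100
k=6  0000000
0000000
0000000
1110000
1100000
k=7  0000000
0000000
0100000
1010000
1010000
k=8  0000000
0000000
0100000
1010000
0000000
k=9  0000000
0000000
0100000
0100000
0000000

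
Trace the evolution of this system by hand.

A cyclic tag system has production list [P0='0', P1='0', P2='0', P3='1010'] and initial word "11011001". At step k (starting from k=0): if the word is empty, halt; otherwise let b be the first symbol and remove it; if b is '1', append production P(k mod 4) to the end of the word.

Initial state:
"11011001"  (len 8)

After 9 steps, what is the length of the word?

10

step 0: "11011001"  (len 8)
step 1: "10110010"  (len 8)
step 2: "01100100"  (len 8)
step 3: "1100100"  (len 7)
step 4: "1001001010"  (len 10)
step 5: "0010010100"  (len 10)
step 6: "010010100"  (len 9)
step 7: "10010100"  (len 8)
step 8: "00101001010"  (len 11)
step 9: "0101001010"  (len 10)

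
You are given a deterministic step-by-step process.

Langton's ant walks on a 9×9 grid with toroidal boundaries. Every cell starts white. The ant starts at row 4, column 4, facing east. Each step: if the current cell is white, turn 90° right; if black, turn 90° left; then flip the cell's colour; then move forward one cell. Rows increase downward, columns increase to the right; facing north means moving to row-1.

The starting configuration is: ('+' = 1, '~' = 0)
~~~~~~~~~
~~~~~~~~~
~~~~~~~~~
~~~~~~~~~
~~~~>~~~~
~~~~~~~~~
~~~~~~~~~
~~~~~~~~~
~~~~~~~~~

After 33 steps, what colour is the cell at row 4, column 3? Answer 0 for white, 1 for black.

0

0) ~~~~~~~~~
~~~~~~~~~
~~~~~~~~~
~~~~~~~~~
~~~~>~~~~
~~~~~~~~~
~~~~~~~~~
~~~~~~~~~
~~~~~~~~~
1) ~~~~~~~~~
~~~~~~~~~
~~~~~~~~~
~~~~~~~~~
~~~~+~~~~
~~~~v~~~~
~~~~~~~~~
~~~~~~~~~
~~~~~~~~~
2) ~~~~~~~~~
~~~~~~~~~
~~~~~~~~~
~~~~~~~~~
~~~~+~~~~
~~~<+~~~~
~~~~~~~~~
~~~~~~~~~
~~~~~~~~~
3) ~~~~~~~~~
~~~~~~~~~
~~~~~~~~~
~~~~~~~~~
~~~^+~~~~
~~~++~~~~
~~~~~~~~~
~~~~~~~~~
~~~~~~~~~
4) ~~~~~~~~~
~~~~~~~~~
~~~~~~~~~
~~~~~~~~~
~~~+>~~~~
~~~++~~~~
~~~~~~~~~
~~~~~~~~~
~~~~~~~~~
5) ~~~~~~~~~
~~~~~~~~~
~~~~~~~~~
~~~~^~~~~
~~~+~~~~~
~~~++~~~~
~~~~~~~~~
~~~~~~~~~
~~~~~~~~~
6) ~~~~~~~~~
~~~~~~~~~
~~~~~~~~~
~~~~+>~~~
~~~+~~~~~
~~~++~~~~
~~~~~~~~~
~~~~~~~~~
~~~~~~~~~
7) ~~~~~~~~~
~~~~~~~~~
~~~~~~~~~
~~~~++~~~
~~~+~v~~~
~~~++~~~~
~~~~~~~~~
~~~~~~~~~
~~~~~~~~~
8) ~~~~~~~~~
~~~~~~~~~
~~~~~~~~~
~~~~++~~~
~~~+<+~~~
~~~++~~~~
~~~~~~~~~
~~~~~~~~~
~~~~~~~~~
9) ~~~~~~~~~
~~~~~~~~~
~~~~~~~~~
~~~~^+~~~
~~~+++~~~
~~~++~~~~
~~~~~~~~~
~~~~~~~~~
~~~~~~~~~
10) ~~~~~~~~~
~~~~~~~~~
~~~~~~~~~
~~~<~+~~~
~~~+++~~~
~~~++~~~~
~~~~~~~~~
~~~~~~~~~
~~~~~~~~~
11) ~~~~~~~~~
~~~~~~~~~
~~~^~~~~~
~~~+~+~~~
~~~+++~~~
~~~++~~~~
~~~~~~~~~
~~~~~~~~~
~~~~~~~~~
12) ~~~~~~~~~
~~~~~~~~~
~~~+>~~~~
~~~+~+~~~
~~~+++~~~
~~~++~~~~
~~~~~~~~~
~~~~~~~~~
~~~~~~~~~
13) ~~~~~~~~~
~~~~~~~~~
~~~++~~~~
~~~+v+~~~
~~~+++~~~
~~~++~~~~
~~~~~~~~~
~~~~~~~~~
~~~~~~~~~
14) ~~~~~~~~~
~~~~~~~~~
~~~++~~~~
~~~<++~~~
~~~+++~~~
~~~++~~~~
~~~~~~~~~
~~~~~~~~~
~~~~~~~~~
15) ~~~~~~~~~
~~~~~~~~~
~~~++~~~~
~~~~++~~~
~~~v++~~~
~~~++~~~~
~~~~~~~~~
~~~~~~~~~
~~~~~~~~~
16) ~~~~~~~~~
~~~~~~~~~
~~~++~~~~
~~~~++~~~
~~~~>+~~~
~~~++~~~~
~~~~~~~~~
~~~~~~~~~
~~~~~~~~~
17) ~~~~~~~~~
~~~~~~~~~
~~~++~~~~
~~~~^+~~~
~~~~~+~~~
~~~++~~~~
~~~~~~~~~
~~~~~~~~~
~~~~~~~~~
18) ~~~~~~~~~
~~~~~~~~~
~~~++~~~~
~~~<~+~~~
~~~~~+~~~
~~~++~~~~
~~~~~~~~~
~~~~~~~~~
~~~~~~~~~
19) ~~~~~~~~~
~~~~~~~~~
~~~^+~~~~
~~~+~+~~~
~~~~~+~~~
~~~++~~~~
~~~~~~~~~
~~~~~~~~~
~~~~~~~~~
20) ~~~~~~~~~
~~~~~~~~~
~~<~+~~~~
~~~+~+~~~
~~~~~+~~~
~~~++~~~~
~~~~~~~~~
~~~~~~~~~
~~~~~~~~~
21) ~~~~~~~~~
~~^~~~~~~
~~+~+~~~~
~~~+~+~~~
~~~~~+~~~
~~~++~~~~
~~~~~~~~~
~~~~~~~~~
~~~~~~~~~
22) ~~~~~~~~~
~~+>~~~~~
~~+~+~~~~
~~~+~+~~~
~~~~~+~~~
~~~++~~~~
~~~~~~~~~
~~~~~~~~~
~~~~~~~~~
23) ~~~~~~~~~
~~++~~~~~
~~+v+~~~~
~~~+~+~~~
~~~~~+~~~
~~~++~~~~
~~~~~~~~~
~~~~~~~~~
~~~~~~~~~
24) ~~~~~~~~~
~~++~~~~~
~~<++~~~~
~~~+~+~~~
~~~~~+~~~
~~~++~~~~
~~~~~~~~~
~~~~~~~~~
~~~~~~~~~
25) ~~~~~~~~~
~~++~~~~~
~~~++~~~~
~~v+~+~~~
~~~~~+~~~
~~~++~~~~
~~~~~~~~~
~~~~~~~~~
~~~~~~~~~
26) ~~~~~~~~~
~~++~~~~~
~~~++~~~~
~<++~+~~~
~~~~~+~~~
~~~++~~~~
~~~~~~~~~
~~~~~~~~~
~~~~~~~~~
27) ~~~~~~~~~
~~++~~~~~
~^~++~~~~
~+++~+~~~
~~~~~+~~~
~~~++~~~~
~~~~~~~~~
~~~~~~~~~
~~~~~~~~~
28) ~~~~~~~~~
~~++~~~~~
~+>++~~~~
~+++~+~~~
~~~~~+~~~
~~~++~~~~
~~~~~~~~~
~~~~~~~~~
~~~~~~~~~
29) ~~~~~~~~~
~~++~~~~~
~++++~~~~
~+v+~+~~~
~~~~~+~~~
~~~++~~~~
~~~~~~~~~
~~~~~~~~~
~~~~~~~~~
30) ~~~~~~~~~
~~++~~~~~
~++++~~~~
~+~>~+~~~
~~~~~+~~~
~~~++~~~~
~~~~~~~~~
~~~~~~~~~
~~~~~~~~~
31) ~~~~~~~~~
~~++~~~~~
~++^+~~~~
~+~~~+~~~
~~~~~+~~~
~~~++~~~~
~~~~~~~~~
~~~~~~~~~
~~~~~~~~~
32) ~~~~~~~~~
~~++~~~~~
~+<~+~~~~
~+~~~+~~~
~~~~~+~~~
~~~++~~~~
~~~~~~~~~
~~~~~~~~~
~~~~~~~~~
33) ~~~~~~~~~
~~++~~~~~
~+~~+~~~~
~+v~~+~~~
~~~~~+~~~
~~~++~~~~
~~~~~~~~~
~~~~~~~~~
~~~~~~~~~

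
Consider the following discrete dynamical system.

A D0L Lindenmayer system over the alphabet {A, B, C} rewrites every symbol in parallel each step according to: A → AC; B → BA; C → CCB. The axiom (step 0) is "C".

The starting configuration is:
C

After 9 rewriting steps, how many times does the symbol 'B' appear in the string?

[0] C
[1] CCB
[2] CCBCCBBA
[3] CCBCCBBACCBCCBBABAAC
[4] CCBCCBBACCBCCBBABAACCCBCCBBACCBCCBBABAACBAACACCCB
[5] CCBCCBBACCBCCBBABAACCCBCCBBACCBCCBBABAACBAACACCCBCCBCCBBACCBCCBBABAACCCBCCBBACCBCCBBABAACBAACACCCBBAACACCCBACCCBCCBCCBBA
[6] CCBCCBBACCBCCBBABAACCCBCCBBACCBCCBBABAACBAACACCCBCCBCCBBAC…BBABAACACCCBACCCBCCBCCBBAACCCBCCBCCBBACCBCCBBACCBCCBBABAAC  (len 295)
[7] CCBCCBBACCBCCBBABAACCCBCCBBACCBCCBBABAACBAACACCCBCCBCCBBAC…CCBBABAACCCBCCBBACCBCCBBABAACCCBCCBBACCBCCBBABAACBAACACCCB  (len 727)
[8] CCBCCBBACCBCCBBABAACCCBCCBBACCBCCBBABAACBAACACCCBCCBCCBBAC…BBABAACCCBCCBBACCBCCBBABAACBAACACCCBBAACACCCBACCCBCCBCCBBA  (len 1793)
[9] CCBCCBBACCBCCBBABAACCCBCCBBACCBCCBBABAACBAACACCCBCCBCCBBAC…BBABAACACCCBACCCBCCBCCBBAACCCBCCBCCBBACCBCCBBACCBCCBBABAAC  (len 4422)

1405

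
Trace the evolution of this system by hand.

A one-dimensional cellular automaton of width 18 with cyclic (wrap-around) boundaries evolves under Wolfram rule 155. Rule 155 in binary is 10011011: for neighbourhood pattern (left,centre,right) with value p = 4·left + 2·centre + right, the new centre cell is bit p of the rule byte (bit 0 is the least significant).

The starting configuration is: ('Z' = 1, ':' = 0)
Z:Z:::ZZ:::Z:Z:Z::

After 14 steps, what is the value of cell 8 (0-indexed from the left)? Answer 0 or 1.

1

step 0: Z:Z:::ZZ:::Z:Z:Z::
step 1: :::ZZZZ:ZZZ:::::ZZ
step 2: ZZZZZZ::ZZ:ZZZZZZ:
step 3: ZZZZZ:ZZZ::ZZZZZ::
step 4: ZZZZ::ZZ:ZZZZZZ:ZZ
step 5: ZZZ:ZZZ::ZZZZZ::ZZ
step 6: ZZ::ZZ:ZZZZZZ:ZZZZ
step 7: Z:ZZZ::ZZZZZ::ZZZZ
step 8: ::ZZ:ZZZZZZ:ZZZZZZ
step 9: ZZZ::ZZZZZ::ZZZZZ:
step 10: ZZ:ZZZZZZ:ZZZZZZ::
step 11: Z::ZZZZZ::ZZZZZ:ZZ
step 12: :ZZZZZZ:ZZZZZZ::ZZ
step 13: :ZZZZZ::ZZZZZ:ZZZ:
step 14: ZZZZZ:ZZZZZZ::ZZ:Z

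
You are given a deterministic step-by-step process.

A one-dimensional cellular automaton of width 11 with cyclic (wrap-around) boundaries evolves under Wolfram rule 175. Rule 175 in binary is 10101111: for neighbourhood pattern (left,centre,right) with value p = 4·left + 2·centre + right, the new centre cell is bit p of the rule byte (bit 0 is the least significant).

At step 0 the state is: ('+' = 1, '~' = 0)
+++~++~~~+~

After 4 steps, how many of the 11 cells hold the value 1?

0) +++~++~~~+~
1) ++~++~~++++
2) +~++~~+++++
3) ~++~~++++++
4) ++~~++++++~

8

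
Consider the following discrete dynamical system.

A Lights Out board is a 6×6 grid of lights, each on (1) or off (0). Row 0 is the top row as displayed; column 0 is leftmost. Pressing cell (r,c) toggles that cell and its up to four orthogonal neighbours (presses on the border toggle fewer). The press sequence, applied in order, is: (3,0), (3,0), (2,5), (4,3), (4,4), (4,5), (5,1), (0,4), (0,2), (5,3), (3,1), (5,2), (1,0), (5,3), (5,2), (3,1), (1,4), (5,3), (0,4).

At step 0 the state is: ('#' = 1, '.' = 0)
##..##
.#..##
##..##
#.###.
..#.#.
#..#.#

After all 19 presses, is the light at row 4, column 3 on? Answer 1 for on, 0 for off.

t=0: ##..##
.#..##
##..##
#.###.
..#.#.
#..#.#
t=1: ##..##
.#..##
.#..##
.####.
#.#.#.
#..#.#
t=2: ##..##
.#..##
##..##
#.###.
..#.#.
#..#.#
t=3: ##..##
.#..#.
##....
#.####
..#.#.
#..#.#
t=4: ##..##
.#..#.
##....
#.#.##
...#..
#....#
t=5: ##..##
.#..#.
##....
#.#..#
....##
#...##
t=6: ##..##
.#..#.
##....
#.#...
......
#...#.
t=7: ##..##
.#..#.
##....
#.#...
.#....
.##.#.
t=8: ##.#..
.#....
##....
#.#...
.#....
.##.#.
t=9: #.#...
.##...
##....
#.#...
.#....
.##.#.
t=10: #.#...
.##...
##....
#.#...
.#.#..
.#.#..
t=11: #.#...
.##...
#.....
.#....
...#..
.#.#..
t=12: #.#...
.##...
#.....
.#....
..##..
..#...
t=13: ..#...
#.#...
......
.#....
..##..
..#...
t=14: ..#...
#.#...
......
.#....
..#...
...##.
t=15: ..#...
#.#...
......
.#....
......
.##.#.
t=16: ..#...
#.#...
.#....
#.#...
.#....
.##.#.
t=17: ..#.#.
#.####
.#..#.
#.#...
.#....
.##.#.
t=18: ..#.#.
#.####
.#..#.
#.#...
.#.#..
.#.#..
t=19: ..##.#
#.##.#
.#..#.
#.#...
.#.#..
.#.#..

1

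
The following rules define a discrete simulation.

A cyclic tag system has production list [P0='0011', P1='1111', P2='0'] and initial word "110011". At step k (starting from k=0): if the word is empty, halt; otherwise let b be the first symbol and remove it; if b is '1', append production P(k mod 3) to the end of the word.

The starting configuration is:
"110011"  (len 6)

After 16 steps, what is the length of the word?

step 0: "110011"  (len 6)
step 1: "100110011"  (len 9)
step 2: "001100111111"  (len 12)
step 3: "01100111111"  (len 11)
step 4: "1100111111"  (len 10)
step 5: "1001111111111"  (len 13)
step 6: "0011111111110"  (len 13)
step 7: "011111111110"  (len 12)
step 8: "11111111110"  (len 11)
step 9: "11111111100"  (len 11)
step 10: "11111111000011"  (len 14)
step 11: "11111110000111111"  (len 17)
step 12: "11111100001111110"  (len 17)
step 13: "11111000011111100011"  (len 20)
step 14: "11110000111111000111111"  (len 23)
step 15: "11100001111110001111110"  (len 23)
step 16: "11000011111100011111100011"  (len 26)

26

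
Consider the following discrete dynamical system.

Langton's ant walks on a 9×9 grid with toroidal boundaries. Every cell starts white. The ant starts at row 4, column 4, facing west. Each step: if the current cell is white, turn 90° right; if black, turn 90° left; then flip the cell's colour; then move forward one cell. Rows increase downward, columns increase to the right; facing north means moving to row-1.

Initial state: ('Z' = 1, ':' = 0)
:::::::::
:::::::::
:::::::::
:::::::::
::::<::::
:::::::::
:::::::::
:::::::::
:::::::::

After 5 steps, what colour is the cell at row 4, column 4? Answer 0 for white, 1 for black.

step 0: :::::::::
:::::::::
:::::::::
:::::::::
::::<::::
:::::::::
:::::::::
:::::::::
:::::::::
step 1: :::::::::
:::::::::
:::::::::
::::^::::
::::Z::::
:::::::::
:::::::::
:::::::::
:::::::::
step 2: :::::::::
:::::::::
:::::::::
::::Z>:::
::::Z::::
:::::::::
:::::::::
:::::::::
:::::::::
step 3: :::::::::
:::::::::
:::::::::
::::ZZ:::
::::Zv:::
:::::::::
:::::::::
:::::::::
:::::::::
step 4: :::::::::
:::::::::
:::::::::
::::ZZ:::
::::<Z:::
:::::::::
:::::::::
:::::::::
:::::::::
step 5: :::::::::
:::::::::
:::::::::
::::ZZ:::
:::::Z:::
::::v::::
:::::::::
:::::::::
:::::::::

0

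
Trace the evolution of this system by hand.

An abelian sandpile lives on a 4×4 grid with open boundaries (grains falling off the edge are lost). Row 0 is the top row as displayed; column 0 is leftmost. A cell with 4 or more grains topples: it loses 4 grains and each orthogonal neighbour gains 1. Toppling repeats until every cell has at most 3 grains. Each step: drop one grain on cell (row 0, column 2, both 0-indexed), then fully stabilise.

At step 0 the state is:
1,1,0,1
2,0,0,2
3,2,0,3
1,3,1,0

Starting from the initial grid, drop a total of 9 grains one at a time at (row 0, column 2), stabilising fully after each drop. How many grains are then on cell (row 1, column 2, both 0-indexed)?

step 0: 1,1,0,1
2,0,0,2
3,2,0,3
1,3,1,0
step 1: 1,1,1,1
2,0,0,2
3,2,0,3
1,3,1,0
step 2: 1,1,2,1
2,0,0,2
3,2,0,3
1,3,1,0
step 3: 1,1,3,1
2,0,0,2
3,2,0,3
1,3,1,0
step 4: 1,2,0,2
2,0,1,2
3,2,0,3
1,3,1,0
step 5: 1,2,1,2
2,0,1,2
3,2,0,3
1,3,1,0
step 6: 1,2,2,2
2,0,1,2
3,2,0,3
1,3,1,0
step 7: 1,2,3,2
2,0,1,2
3,2,0,3
1,3,1,0
step 8: 1,3,0,3
2,0,2,2
3,2,0,3
1,3,1,0
step 9: 1,3,1,3
2,0,2,2
3,2,0,3
1,3,1,0

2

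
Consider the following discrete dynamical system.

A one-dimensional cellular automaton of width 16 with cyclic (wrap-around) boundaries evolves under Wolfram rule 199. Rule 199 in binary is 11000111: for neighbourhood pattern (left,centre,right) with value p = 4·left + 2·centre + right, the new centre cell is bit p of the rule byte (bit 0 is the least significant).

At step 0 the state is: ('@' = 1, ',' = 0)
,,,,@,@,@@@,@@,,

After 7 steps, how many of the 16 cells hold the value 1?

8

0) ,,,,@,@,@@@,@@,,
1) @@@@@,@,,@@,,@,@
2) @@@@@,@,@,@,@@,,
3) ,@@@@,@,@,@,,@,@
4) ,,@@@,@,@,@,@@,@
5) ,@,@@,@,@,@,,@,@
6) ,@,,@,@,@,@,@@,@
7) ,@,@@,@,@,@,,@,@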